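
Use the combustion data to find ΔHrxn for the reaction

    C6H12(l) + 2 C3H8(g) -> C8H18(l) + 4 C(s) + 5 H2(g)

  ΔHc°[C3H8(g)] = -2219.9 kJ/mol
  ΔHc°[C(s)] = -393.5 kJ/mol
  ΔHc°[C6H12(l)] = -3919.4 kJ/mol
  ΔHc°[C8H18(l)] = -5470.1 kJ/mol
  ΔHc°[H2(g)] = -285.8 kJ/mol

Using ΔH = Σ nΔHc°(reactants) − Σ nΔHc°(products):
= [1·(-3919.4) + 2·(-2219.9)] − [1·(-5470.1) + 4·(-393.5) + 5·(-285.8)]
= 113.9 kJ/mol

ΔHrxn = 113.9 kJ/mol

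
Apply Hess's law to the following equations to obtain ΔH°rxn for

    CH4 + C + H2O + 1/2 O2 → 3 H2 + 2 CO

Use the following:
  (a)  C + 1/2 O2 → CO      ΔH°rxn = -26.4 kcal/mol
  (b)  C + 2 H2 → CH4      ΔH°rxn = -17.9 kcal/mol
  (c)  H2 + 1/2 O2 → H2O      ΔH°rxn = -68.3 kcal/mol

(a) × 2 (×2 to match 2 CO in the target): (2)·(-26.4) = -52.8 kcal/mol
(b) reversed (CH4 must end up as a reactant): +17.9 kcal/mol
(c) reversed (H2O must end up as a reactant): +68.3 kcal/mol
Since enthalpy is a state function, ΔH°rxn = (2)·(-26.4) + (-1)·(-17.9) + (-1)·(-68.3) = 33.4 kcal/mol

ΔH°rxn = 33.4 kcal/mol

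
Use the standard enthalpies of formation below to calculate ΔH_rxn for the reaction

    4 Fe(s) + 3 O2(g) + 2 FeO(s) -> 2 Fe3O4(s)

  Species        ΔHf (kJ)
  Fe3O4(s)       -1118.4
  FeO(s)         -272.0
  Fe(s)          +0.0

ΔH_rxn = -1692.8 kJ

ΔH°rxn = Σ nΔHf°(products) − Σ nΔHf°(reactants).
Products: 2·(-1118.4) = -2236.8
Reactants: 4·(+0.0) + 3·(+0.0) + 2·(-272.0) = -544.0
ΔH_rxn = (-2236.8) − (-544.0) = -1692.8 kJ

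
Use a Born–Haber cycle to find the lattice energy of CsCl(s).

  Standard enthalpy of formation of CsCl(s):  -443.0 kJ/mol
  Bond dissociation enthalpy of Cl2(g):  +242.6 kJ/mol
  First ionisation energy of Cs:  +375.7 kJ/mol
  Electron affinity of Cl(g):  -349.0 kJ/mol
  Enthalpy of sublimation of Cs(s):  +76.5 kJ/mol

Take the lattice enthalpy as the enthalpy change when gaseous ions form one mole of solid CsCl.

ΔHf° = 1·ΔHsub + 1·(ΣIE) + 1/2·D(Cl2) + 1·EA + U
-443.0 = 1·(+76.5) + 1·(+375.7) + 1/2·(+242.6) + 1·(-349.0) + U
U = -443.0 − (+224.5) = -667.5 kJ/mol

U = -667.5 kJ/mol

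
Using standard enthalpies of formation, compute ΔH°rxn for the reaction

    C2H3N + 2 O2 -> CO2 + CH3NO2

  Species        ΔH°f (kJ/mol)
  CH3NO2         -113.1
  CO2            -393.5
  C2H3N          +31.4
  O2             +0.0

Products: 1·(-393.5) + 1·(-113.1) = -506.6
Reactants: 1·(+31.4) + 2·(+0.0) = +31.4
ΔH°rxn = (-506.6) − (+31.4) = -538.0 kJ/mol

ΔH°rxn = -538.0 kJ/mol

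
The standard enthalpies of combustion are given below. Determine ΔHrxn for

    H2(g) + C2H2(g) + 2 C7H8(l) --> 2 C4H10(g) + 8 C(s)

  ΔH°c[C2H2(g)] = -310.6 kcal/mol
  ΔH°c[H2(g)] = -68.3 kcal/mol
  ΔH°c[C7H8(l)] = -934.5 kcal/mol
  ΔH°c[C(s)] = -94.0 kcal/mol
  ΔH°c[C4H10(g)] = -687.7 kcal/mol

With combustion enthalpies, reactants minus products:
= [1·(-68.3) + 1·(-310.6) + 2·(-934.5)] − [2·(-687.7) + 8·(-94.0)]
= -120.5 kcal/mol

ΔHrxn = -120.5 kcal/mol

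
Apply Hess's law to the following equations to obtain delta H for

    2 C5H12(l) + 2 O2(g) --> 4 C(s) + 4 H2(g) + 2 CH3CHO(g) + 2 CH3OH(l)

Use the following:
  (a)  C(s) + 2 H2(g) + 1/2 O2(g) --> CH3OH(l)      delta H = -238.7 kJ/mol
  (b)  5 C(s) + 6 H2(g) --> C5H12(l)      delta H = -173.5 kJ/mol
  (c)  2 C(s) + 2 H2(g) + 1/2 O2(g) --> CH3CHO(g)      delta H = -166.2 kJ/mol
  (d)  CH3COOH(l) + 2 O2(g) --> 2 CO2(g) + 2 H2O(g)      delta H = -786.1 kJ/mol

delta H = -462.8 kJ/mol

(a) × 2: (2)·(-238.7) = -477.4 kJ/mol
(b) reversed and × 2: (-2)·(-173.5) = +347.0 kJ/mol
(c) × 2: (2)·(-166.2) = -332.4 kJ/mol
(d): not needed.
Combining the equations, delta H = (2)·(-238.7) + (-2)·(-173.5) + (2)·(-166.2) = -462.8 kJ/mol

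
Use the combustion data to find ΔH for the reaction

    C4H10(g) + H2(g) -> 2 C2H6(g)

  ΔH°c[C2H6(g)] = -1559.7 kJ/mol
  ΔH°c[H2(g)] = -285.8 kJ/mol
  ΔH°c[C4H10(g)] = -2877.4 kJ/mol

ΔH = -43.8 kJ/mol

With combustion enthalpies, reactants minus products:
= [1·(-2877.4) + 1·(-285.8)] − [2·(-1559.7)]
= -43.8 kJ/mol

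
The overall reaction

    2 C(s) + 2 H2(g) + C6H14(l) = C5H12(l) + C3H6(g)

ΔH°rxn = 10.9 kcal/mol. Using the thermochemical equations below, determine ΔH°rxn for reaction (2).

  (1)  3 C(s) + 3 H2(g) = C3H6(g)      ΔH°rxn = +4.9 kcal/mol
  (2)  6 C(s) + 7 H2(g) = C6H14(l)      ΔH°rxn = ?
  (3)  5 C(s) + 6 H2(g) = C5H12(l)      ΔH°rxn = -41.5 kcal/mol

(1) as written: +4.9 kcal/mol
(2) reversed: contributes −x
(3) as written: -41.5 kcal/mol
+10.9 = (+4.9) + (-41.5) − x
x = (+10.9 − (-36.6)) / (-1) = -47.5 kcal/mol

ΔH°rxn = -47.5 kcal/mol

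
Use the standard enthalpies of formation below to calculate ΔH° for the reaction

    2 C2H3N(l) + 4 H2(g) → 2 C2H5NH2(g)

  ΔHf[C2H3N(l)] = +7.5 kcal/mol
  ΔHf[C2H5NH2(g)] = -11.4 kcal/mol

ΔH° = -37.8 kcal/mol

Products: 2·(-11.4) = -22.8
Reactants: 2·(+7.5) + 4·(+0.0) = +15.0
ΔH° = (-22.8) − (+15.0) = -37.8 kcal/mol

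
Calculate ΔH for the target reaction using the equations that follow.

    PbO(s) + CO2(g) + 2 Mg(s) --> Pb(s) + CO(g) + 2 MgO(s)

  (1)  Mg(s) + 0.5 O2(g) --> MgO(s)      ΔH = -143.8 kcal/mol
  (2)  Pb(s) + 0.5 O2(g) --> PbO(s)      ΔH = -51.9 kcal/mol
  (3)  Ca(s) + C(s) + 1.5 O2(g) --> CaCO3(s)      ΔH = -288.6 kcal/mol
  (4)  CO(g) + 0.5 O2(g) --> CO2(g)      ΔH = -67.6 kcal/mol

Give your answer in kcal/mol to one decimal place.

(1) × 2 (×2 to match 2 MgO(s) in the target): (2)·(-143.8) = -287.6 kcal/mol
(2) reversed (reverse to put PbO(s) on the reactant side): +51.9 kcal/mol
(3): not needed (Ca(s) appears nowhere else).
(4) reversed (CO(g) must end up as a product): +67.6 kcal/mol
ΔH = (-287.6) + (+51.9) + (+67.6) = -168.1 kcal/mol

ΔH = -168.1 kcal/mol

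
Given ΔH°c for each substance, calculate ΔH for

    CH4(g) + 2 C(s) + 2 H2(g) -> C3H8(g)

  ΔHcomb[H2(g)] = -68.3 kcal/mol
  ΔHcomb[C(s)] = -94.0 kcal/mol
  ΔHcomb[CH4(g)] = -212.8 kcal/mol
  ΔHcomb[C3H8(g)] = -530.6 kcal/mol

ΔH = -6.8 kcal/mol

Using ΔH = Σ nΔHc°(reactants) − Σ nΔHc°(products):
= [1·(-212.8) + 2·(-94.0) + 2·(-68.3)] − [1·(-530.6)]
= -6.8 kcal/mol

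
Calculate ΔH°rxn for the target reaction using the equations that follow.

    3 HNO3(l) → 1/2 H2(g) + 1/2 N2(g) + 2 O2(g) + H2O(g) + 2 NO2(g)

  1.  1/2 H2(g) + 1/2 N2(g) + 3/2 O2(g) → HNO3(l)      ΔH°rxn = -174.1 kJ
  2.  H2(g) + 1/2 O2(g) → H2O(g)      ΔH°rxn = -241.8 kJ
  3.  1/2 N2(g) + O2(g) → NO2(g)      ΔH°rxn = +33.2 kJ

eq. 1 reversed and × 3: (-3)·(-174.1) = +522.3 kJ
eq. 2 as written: -241.8 kJ
eq. 3 × 2: (2)·(+33.2) = +66.4 kJ
By Hess's law, ΔH°rxn = (+522.3) + (-241.8) + (+66.4) = 346.9 kJ

ΔH°rxn = 346.9 kJ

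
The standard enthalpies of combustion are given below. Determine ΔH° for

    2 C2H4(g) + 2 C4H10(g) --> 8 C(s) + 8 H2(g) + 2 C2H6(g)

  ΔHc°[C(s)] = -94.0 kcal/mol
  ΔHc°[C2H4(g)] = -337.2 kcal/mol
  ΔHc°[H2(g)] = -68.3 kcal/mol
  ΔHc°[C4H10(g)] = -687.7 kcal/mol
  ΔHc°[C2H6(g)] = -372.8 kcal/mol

ΔH° = -5.8 kcal/mol

Using ΔH = Σ nΔHc°(reactants) − Σ nΔHc°(products):
= [2·(-337.2) + 2·(-687.7)] − [8·(-94.0) + 8·(-68.3) + 2·(-372.8)]
= -5.8 kcal/mol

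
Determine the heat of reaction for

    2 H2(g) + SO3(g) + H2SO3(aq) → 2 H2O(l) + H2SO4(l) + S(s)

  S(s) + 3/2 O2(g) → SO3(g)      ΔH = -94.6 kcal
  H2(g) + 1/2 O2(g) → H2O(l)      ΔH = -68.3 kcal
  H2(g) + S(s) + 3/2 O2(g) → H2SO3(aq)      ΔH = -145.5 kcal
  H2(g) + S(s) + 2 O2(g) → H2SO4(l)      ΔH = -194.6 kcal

equation 1 reversed (SO3(g) must end up as a reactant): +94.6 kcal
equation 2 × 2 (×2 to match 2 H2O(l) in the target): (2)·(-68.3) = -136.6 kcal
equation 3 reversed (reverse to put H2SO3(aq) on the reactant side): +145.5 kcal
equation 4 as written (H2SO4(l) already on the product side): -194.6 kcal
By Hess's law, ΔH = (-1)·(-94.6) + (2)·(-68.3) + (-1)·(-145.5) + (1)·(-194.6) = -91.1 kcal

ΔH = -91.1 kcal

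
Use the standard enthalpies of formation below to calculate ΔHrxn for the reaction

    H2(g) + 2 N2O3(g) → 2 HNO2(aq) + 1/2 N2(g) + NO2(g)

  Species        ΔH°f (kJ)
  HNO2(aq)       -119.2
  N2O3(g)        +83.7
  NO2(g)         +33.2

ΔHrxn = -372.6 kJ

Products: 2·(-119.2) + 1/2·(+0.0) + 1·(+33.2) = -205.2
Reactants: 1·(+0.0) + 2·(+83.7) = +167.4
ΔHrxn = (-205.2) − (+167.4) = -372.6 kJ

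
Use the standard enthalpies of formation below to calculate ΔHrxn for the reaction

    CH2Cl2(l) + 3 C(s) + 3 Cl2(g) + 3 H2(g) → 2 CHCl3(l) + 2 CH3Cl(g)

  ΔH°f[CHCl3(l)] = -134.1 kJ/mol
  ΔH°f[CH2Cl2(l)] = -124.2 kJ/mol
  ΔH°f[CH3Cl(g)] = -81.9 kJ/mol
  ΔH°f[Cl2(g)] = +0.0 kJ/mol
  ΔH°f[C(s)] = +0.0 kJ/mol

Products: 2·(-134.1) + 2·(-81.9) = -432.0
Reactants: 1·(-124.2) + 3·(+0.0) + 3·(+0.0) + 3·(+0.0) = -124.2
ΔHrxn = (-432.0) − (-124.2) = -307.8 kJ/mol

ΔHrxn = -307.8 kJ/mol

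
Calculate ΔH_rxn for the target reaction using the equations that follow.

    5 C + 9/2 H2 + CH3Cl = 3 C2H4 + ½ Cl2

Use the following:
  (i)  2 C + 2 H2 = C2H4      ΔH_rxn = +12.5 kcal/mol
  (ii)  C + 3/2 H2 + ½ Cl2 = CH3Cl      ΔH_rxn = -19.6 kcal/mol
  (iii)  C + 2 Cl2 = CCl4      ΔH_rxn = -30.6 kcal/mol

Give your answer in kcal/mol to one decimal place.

ΔH_rxn = 57.1 kcal/mol

(i) × 3 (×3 to match 3 C2H4 in the target): (3)·(+12.5) = +37.5 kcal/mol
(ii) reversed (CH3Cl must end up as a reactant): +19.6 kcal/mol
(iii): not needed (CCl4 appears nowhere else).
ΔH_rxn = (3)·(+12.5) + (-1)·(-19.6) = 57.1 kcal/mol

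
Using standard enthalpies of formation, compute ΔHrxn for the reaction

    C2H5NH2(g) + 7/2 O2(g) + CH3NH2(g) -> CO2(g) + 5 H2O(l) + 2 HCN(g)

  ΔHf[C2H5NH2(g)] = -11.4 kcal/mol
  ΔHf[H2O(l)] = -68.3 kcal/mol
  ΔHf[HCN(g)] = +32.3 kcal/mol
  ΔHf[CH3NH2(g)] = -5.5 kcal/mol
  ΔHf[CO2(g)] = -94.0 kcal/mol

ΔHrxn = -354.0 kcal/mol

Products: 1·(-94.0) + 5·(-68.3) + 2·(+32.3) = -370.9
Reactants: 1·(-11.4) + 7/2·(+0.0) + 1·(-5.5) = -16.9
ΔHrxn = (-370.9) − (-16.9) = -354.0 kcal/mol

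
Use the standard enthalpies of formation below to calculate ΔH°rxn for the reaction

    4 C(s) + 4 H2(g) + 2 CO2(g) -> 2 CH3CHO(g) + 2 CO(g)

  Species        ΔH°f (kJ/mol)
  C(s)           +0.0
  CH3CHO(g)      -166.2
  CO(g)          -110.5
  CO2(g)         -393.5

Products: 2·(-166.2) + 2·(-110.5) = -553.4
Reactants: 4·(+0.0) + 4·(+0.0) + 2·(-393.5) = -787.0
ΔH°rxn = (-553.4) − (-787.0) = 233.6 kJ/mol

ΔH°rxn = 233.6 kJ/mol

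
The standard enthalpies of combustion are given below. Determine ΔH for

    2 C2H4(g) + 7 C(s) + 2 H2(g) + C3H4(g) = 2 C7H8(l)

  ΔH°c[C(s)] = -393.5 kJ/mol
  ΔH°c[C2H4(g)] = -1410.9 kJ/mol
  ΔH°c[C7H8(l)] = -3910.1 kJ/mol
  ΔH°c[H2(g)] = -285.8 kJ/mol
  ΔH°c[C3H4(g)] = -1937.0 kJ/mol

ΔH = -264.7 kJ/mol

Using ΔH = Σ nΔHc°(reactants) − Σ nΔHc°(products):
= [2·(-1410.9) + 7·(-393.5) + 2·(-285.8) + 1·(-1937.0)] − [2·(-3910.1)]
= -264.7 kJ/mol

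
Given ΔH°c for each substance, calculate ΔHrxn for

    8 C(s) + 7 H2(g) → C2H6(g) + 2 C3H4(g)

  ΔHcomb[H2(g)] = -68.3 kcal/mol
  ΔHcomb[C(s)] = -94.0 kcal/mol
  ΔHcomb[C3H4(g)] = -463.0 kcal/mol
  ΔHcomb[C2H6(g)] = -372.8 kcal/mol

With combustion enthalpies, reactants minus products:
= [8·(-94.0) + 7·(-68.3)] − [1·(-372.8) + 2·(-463.0)]
= 68.7 kcal/mol

ΔHrxn = 68.7 kcal/mol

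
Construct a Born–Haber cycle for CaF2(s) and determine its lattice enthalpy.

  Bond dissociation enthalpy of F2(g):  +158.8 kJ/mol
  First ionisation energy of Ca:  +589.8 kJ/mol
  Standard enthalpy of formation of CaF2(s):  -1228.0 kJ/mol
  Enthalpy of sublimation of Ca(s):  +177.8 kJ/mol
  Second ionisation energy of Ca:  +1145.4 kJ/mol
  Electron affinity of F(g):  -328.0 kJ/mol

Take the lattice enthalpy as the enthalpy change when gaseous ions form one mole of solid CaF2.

ΔHf° = 1·ΔHsub + 1·(ΣIE) + 1·D(F2) + 2·EA + U
-1228.0 = 1·(+177.8) + 1·(+1735.2) + 1·(+158.8) + 2·(-328.0) + U
U = -1228.0 − (+1415.8) = -2643.8 kJ/mol

U = -2643.8 kJ/mol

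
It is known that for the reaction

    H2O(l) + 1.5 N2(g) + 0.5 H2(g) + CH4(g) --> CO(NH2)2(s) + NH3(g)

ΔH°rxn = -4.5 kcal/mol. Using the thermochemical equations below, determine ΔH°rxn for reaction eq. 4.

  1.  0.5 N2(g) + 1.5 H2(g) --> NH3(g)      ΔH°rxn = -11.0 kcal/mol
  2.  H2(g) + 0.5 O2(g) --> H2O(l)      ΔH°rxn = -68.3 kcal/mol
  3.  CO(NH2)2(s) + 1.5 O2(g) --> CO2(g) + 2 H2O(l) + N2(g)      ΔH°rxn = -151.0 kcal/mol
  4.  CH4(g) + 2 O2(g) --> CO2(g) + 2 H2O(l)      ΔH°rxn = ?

ΔH°rxn = -212.8 kcal/mol

eq. 1 as written: -11.0 kcal/mol
eq. 2 reversed: +68.3 kcal/mol
eq. 3 reversed: +151.0 kcal/mol
eq. 4 as written: contributes x
-4.5 = (-11.0) + (+68.3) + (+151.0) + x
x = (-4.5 − (+208.3)) / (1) = -212.8 kcal/mol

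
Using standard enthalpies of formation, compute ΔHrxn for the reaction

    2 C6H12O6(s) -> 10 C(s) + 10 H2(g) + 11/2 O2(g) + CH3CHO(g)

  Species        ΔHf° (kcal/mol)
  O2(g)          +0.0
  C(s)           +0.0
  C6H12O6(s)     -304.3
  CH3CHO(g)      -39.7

ΔHrxn = 568.9 kcal/mol

Products: 10·(+0.0) + 10·(+0.0) + 11/2·(+0.0) + 1·(-39.7) = -39.7
Reactants: 2·(-304.3) = -608.6
ΔHrxn = (-39.7) − (-608.6) = 568.9 kcal/mol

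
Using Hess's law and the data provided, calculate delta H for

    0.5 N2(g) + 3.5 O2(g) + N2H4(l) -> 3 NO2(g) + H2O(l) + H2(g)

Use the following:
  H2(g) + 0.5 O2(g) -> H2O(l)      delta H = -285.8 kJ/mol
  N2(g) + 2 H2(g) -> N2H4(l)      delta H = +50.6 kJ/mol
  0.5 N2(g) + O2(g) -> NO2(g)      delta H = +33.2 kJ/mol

equation 1 as written: -285.8 kJ/mol
equation 2 reversed: -50.6 kJ/mol
equation 3 × 3: (3)·(+33.2) = +99.6 kJ/mol
delta H = (-285.8) + (-50.6) + (+99.6) = -236.8 kJ/mol

delta H = -236.8 kJ/mol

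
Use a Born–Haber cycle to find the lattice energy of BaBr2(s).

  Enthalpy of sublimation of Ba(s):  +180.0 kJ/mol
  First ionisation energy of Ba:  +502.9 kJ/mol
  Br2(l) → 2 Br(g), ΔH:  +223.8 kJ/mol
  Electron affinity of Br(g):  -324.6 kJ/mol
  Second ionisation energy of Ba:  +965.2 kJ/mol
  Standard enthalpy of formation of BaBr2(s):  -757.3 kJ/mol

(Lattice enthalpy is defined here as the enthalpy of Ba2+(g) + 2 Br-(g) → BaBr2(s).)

ΔHf° = 1·ΔHsub + 1·(ΣIE) + 1·D(Br2) + 2·EA + U
-757.3 = 1·(+180.0) + 1·(+1468.1) + 1·(+223.8) + 2·(-324.6) + U
U = -757.3 − (+1222.7) = -1980.0 kJ/mol

U = -1980.0 kJ/mol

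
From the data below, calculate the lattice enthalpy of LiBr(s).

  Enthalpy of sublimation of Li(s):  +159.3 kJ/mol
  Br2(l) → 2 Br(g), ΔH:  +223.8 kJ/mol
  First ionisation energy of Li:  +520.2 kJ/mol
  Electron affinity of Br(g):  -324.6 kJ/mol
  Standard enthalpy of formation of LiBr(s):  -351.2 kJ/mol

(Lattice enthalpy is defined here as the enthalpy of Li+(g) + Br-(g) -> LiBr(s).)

U = -818.0 kJ/mol

ΔHf° = 1·ΔHsub + 1·(ΣIE) + 1/2·D(Br2) + 1·EA + U
-351.2 = 1·(+159.3) + 1·(+520.2) + 1/2·(+223.8) + 1·(-324.6) + U
U = -351.2 − (+466.8) = -818.0 kJ/mol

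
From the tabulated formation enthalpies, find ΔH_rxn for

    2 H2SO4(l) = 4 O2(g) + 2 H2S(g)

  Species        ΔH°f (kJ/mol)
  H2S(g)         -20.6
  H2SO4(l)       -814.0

ΔH_rxn = 1586.8 kJ/mol

Products: 4·(+0.0) + 2·(-20.6) = -41.2
Reactants: 2·(-814.0) = -1628.0
ΔH_rxn = (-41.2) − (-1628.0) = 1586.8 kJ/mol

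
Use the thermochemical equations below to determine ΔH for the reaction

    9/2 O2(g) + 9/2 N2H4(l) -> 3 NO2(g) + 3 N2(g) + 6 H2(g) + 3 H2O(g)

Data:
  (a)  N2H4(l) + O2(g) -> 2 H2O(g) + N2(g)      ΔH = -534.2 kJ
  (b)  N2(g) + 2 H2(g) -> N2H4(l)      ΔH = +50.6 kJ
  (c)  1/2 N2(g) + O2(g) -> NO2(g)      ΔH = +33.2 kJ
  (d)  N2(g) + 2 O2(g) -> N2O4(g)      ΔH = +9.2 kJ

ΔH = -853.5 kJ

(a) × 3/2: (3/2)·(-534.2) = -801.3 kJ
(b) reversed and × 3: (-3)·(+50.6) = -151.8 kJ
(c) × 3: (3)·(+33.2) = +99.6 kJ
(d): not needed.
ΔH = (3/2)·(-534.2) + (-3)·(+50.6) + (3)·(+33.2) = -853.5 kJ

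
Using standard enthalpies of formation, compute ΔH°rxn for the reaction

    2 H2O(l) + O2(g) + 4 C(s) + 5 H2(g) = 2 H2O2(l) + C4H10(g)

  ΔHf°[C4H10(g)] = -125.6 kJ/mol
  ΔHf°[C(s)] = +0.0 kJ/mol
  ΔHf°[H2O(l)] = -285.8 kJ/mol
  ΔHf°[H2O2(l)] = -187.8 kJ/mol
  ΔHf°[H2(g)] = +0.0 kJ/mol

Products: 2·(-187.8) + 1·(-125.6) = -501.2
Reactants: 2·(-285.8) + 1·(+0.0) + 4·(+0.0) + 5·(+0.0) = -571.6
ΔH°rxn = (-501.2) − (-571.6) = 70.4 kJ/mol

ΔH°rxn = 70.4 kJ/mol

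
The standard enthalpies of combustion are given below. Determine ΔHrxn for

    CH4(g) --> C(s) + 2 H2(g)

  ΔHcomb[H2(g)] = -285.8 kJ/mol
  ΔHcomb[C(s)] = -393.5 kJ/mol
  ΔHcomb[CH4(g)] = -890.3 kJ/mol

ΔHrxn = 74.8 kJ/mol

Using ΔH = Σ nΔHc°(reactants) − Σ nΔHc°(products):
= [1·(-890.3)] − [1·(-393.5) + 2·(-285.8)]
= 74.8 kJ/mol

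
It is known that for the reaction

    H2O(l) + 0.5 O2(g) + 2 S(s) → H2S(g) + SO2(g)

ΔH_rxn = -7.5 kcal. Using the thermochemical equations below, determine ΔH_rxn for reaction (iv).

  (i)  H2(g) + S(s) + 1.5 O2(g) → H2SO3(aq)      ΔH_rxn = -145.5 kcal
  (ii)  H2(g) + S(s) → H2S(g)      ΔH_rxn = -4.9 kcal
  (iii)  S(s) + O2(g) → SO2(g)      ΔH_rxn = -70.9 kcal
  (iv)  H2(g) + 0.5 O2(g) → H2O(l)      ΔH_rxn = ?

(i): not needed.
(ii) as written: -4.9 kcal
(iii) as written: -70.9 kcal
(iv) reversed: contributes −x
-7.5 = (-4.9) + (-70.9) − x
x = (-7.5 − (-75.8)) / (-1) = -68.3 kcal

ΔH_rxn = -68.3 kcal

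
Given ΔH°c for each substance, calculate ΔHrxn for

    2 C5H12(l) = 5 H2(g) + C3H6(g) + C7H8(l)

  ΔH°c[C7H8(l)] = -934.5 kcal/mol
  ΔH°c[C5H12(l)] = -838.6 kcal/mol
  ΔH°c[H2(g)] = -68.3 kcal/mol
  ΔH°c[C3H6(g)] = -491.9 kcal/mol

ΔHrxn = 90.7 kcal/mol

With combustion enthalpies, reactants minus products:
= [2·(-838.6)] − [5·(-68.3) + 1·(-491.9) + 1·(-934.5)]
= 90.7 kcal/mol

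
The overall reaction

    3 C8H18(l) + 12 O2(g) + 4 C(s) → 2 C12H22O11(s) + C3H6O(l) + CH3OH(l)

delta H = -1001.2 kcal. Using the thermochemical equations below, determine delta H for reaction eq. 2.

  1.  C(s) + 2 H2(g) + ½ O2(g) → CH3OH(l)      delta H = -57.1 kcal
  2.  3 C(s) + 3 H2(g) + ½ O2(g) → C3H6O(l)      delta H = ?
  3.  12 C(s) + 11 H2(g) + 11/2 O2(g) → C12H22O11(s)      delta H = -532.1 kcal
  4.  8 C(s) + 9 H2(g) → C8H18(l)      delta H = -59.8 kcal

delta H = -59.3 kcal

eq. 1 as written (CH3OH(l) already on the product side): -57.1 kcal
eq. 2 as written (C3H6O(l) already on the product side): contributes x
eq. 3 × 2 (scale by 2 for the 2 C12H22O11(s)): (2)·(-532.1) = -1064.2 kcal
eq. 4 reversed and × 3 (reverse to put C8H18(l) on the reactant side; scale by 3 for the 3 C8H18(l)): (-3)·(-59.8) = +179.4 kcal
-1001.2 = (-57.1) + (-1064.2) + (+179.4) + x
x = (-1001.2 − (-941.9)) / (1) = -59.3 kcal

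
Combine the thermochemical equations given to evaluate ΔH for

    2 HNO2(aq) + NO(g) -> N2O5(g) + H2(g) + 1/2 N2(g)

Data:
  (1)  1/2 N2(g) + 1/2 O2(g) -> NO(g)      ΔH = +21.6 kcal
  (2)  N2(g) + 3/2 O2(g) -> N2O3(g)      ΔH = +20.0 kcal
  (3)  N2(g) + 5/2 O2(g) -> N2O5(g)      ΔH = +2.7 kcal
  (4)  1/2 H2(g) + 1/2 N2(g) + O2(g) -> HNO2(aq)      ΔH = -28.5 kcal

(1) reversed: -21.6 kcal
(2): not needed.
(3) as written: +2.7 kcal
(4) reversed and × 2: (-2)·(-28.5) = +57.0 kcal
ΔH = (-21.6) + (+2.7) + (+57.0) = 38.1 kcal

ΔH = 38.1 kcal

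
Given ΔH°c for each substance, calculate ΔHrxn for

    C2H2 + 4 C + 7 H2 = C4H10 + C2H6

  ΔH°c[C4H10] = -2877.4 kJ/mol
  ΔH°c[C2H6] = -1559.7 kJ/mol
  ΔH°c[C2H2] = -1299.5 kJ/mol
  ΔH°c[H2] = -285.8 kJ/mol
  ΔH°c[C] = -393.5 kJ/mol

ΔHrxn = -437.0 kJ/mol

With combustion enthalpies, reactants minus products:
= [1·(-1299.5) + 4·(-393.5) + 7·(-285.8)] − [1·(-2877.4) + 1·(-1559.7)]
= -437.0 kJ/mol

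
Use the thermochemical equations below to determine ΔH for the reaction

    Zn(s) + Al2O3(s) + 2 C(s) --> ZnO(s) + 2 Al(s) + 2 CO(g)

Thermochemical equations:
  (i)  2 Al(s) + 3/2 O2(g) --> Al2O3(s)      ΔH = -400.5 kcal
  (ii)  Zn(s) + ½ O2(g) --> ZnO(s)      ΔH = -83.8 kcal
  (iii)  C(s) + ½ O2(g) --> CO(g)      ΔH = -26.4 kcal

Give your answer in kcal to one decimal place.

(i) reversed (Al2O3(s) must end up as a reactant): +400.5 kcal
(ii) as written (ZnO(s) already on the product side): -83.8 kcal
(iii) × 2 (×2 to match 2 CO(g) in the target): (2)·(-26.4) = -52.8 kcal
By Hess's law, ΔH = (-1)·(-400.5) + (1)·(-83.8) + (2)·(-26.4) = 263.9 kcal

ΔH = 263.9 kcal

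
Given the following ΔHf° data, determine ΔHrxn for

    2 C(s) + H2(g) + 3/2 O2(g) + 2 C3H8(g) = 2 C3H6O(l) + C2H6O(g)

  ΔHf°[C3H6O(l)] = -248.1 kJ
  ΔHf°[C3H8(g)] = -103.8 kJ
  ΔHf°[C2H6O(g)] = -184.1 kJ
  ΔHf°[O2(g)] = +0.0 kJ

ΔHrxn = -472.7 kJ

Products: 2·(-248.1) + 1·(-184.1) = -680.3
Reactants: 2·(+0.0) + 1·(+0.0) + 3/2·(+0.0) + 2·(-103.8) = -207.6
ΔHrxn = (-680.3) − (-207.6) = -472.7 kJ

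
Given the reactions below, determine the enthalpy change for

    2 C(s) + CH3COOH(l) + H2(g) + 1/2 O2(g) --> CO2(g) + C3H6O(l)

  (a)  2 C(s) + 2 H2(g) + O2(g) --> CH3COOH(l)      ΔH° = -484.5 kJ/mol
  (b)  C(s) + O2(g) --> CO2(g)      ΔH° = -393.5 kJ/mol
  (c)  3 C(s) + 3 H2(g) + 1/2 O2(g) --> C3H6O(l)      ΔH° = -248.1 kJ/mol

ΔH° = -157.1 kJ/mol

(a) reversed (CH3COOH(l) must end up as a reactant): +484.5 kJ/mol
(b) as written (CO2(g) already on the product side): -393.5 kJ/mol
(c) as written (C3H6O(l) already on the product side): -248.1 kJ/mol
ΔH° = (+484.5) + (-393.5) + (-248.1) = -157.1 kJ/mol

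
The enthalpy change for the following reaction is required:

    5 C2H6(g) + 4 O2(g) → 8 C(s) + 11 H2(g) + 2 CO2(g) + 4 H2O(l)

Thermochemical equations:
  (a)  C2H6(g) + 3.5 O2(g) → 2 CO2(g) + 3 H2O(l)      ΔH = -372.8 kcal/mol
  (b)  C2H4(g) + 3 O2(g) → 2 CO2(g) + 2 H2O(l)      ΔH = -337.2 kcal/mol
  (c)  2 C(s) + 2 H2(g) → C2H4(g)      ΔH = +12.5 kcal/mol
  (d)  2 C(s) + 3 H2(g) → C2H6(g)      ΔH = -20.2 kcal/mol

(a) × 2: (2)·(-372.8) = -745.6 kcal/mol
(b) reversed: +337.2 kcal/mol
(c) reversed: -12.5 kcal/mol
(d) reversed and × 3: (-3)·(-20.2) = +60.6 kcal/mol
Summing the manipulated equations, ΔH = (-745.6) + (+337.2) + (-12.5) + (+60.6) = -360.3 kcal/mol

ΔH = -360.3 kcal/mol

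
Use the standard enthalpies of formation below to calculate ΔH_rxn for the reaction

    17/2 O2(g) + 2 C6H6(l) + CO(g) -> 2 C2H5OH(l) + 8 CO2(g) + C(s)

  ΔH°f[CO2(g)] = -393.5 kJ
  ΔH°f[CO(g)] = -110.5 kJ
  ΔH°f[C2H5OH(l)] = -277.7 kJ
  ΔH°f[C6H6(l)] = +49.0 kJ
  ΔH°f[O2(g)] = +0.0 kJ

Products: 2·(-277.7) + 8·(-393.5) + 1·(+0.0) = -3703.4
Reactants: 17/2·(+0.0) + 2·(+49.0) + 1·(-110.5) = -12.5
ΔH_rxn = (-3703.4) − (-12.5) = -3690.9 kJ

ΔH_rxn = -3690.9 kJ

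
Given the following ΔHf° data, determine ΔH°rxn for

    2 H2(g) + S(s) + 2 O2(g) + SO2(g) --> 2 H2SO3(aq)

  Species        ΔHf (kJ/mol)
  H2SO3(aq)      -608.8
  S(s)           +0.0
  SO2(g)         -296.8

ΔH°rxn = -920.8 kJ/mol

ΔH°rxn = Σ nΔHf°(products) − Σ nΔHf°(reactants).
Products: 2·(-608.8) = -1217.6
Reactants: 2·(+0.0) + 1·(+0.0) + 2·(+0.0) + 1·(-296.8) = -296.8
ΔH°rxn = (-1217.6) − (-296.8) = -920.8 kJ/mol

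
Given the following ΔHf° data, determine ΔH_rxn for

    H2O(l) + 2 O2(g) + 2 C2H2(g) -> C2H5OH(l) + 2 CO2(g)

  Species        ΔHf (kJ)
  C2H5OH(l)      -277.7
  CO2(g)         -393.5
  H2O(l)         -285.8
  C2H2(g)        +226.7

ΔH°rxn = Σ nΔHf°(products) − Σ nΔHf°(reactants).
Products: 1·(-277.7) + 2·(-393.5) = -1064.7
Reactants: 1·(-285.8) + 2·(+0.0) + 2·(+226.7) = +167.6
ΔH_rxn = (-1064.7) − (+167.6) = -1232.3 kJ

ΔH_rxn = -1232.3 kJ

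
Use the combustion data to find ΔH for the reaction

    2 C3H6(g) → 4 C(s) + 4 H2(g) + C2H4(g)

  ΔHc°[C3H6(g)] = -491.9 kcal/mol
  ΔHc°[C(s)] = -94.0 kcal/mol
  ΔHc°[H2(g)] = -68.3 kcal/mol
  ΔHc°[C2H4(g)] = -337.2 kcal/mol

ΔH = 2.6 kcal/mol

With combustion enthalpies, reactants minus products:
= [2·(-491.9)] − [4·(-94.0) + 4·(-68.3) + 1·(-337.2)]
= 2.6 kcal/mol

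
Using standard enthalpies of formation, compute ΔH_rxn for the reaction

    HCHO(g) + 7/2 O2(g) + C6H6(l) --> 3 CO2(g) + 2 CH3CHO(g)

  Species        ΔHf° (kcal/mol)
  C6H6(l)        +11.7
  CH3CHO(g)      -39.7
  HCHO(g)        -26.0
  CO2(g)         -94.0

ΔH_rxn = -347.1 kcal/mol

Products: 3·(-94.0) + 2·(-39.7) = -361.4
Reactants: 1·(-26.0) + 7/2·(+0.0) + 1·(+11.7) = -14.3
ΔH_rxn = (-361.4) − (-14.3) = -347.1 kcal/mol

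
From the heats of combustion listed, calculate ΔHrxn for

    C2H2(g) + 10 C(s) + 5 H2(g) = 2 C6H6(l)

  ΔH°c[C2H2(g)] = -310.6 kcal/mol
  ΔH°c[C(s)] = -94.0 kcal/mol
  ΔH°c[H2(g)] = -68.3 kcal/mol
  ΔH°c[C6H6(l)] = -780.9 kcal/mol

With combustion enthalpies, reactants minus products:
= [1·(-310.6) + 10·(-94.0) + 5·(-68.3)] − [2·(-780.9)]
= -30.3 kcal/mol

ΔHrxn = -30.3 kcal/mol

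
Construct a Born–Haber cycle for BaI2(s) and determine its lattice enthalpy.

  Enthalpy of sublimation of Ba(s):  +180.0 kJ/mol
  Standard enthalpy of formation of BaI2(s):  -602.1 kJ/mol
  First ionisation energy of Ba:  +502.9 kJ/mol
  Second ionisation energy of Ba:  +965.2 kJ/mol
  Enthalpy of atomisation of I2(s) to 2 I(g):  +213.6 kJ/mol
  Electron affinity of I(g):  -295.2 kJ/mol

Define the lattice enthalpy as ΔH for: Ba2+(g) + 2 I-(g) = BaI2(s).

ΔHf° = 1·ΔHsub + 1·(ΣIE) + 1·D(I2) + 2·EA + U
-602.1 = 1·(+180.0) + 1·(+1468.1) + 1·(+213.6) + 2·(-295.2) + U
U = -602.1 − (+1271.3) = -1873.4 kJ/mol

U = -1873.4 kJ/mol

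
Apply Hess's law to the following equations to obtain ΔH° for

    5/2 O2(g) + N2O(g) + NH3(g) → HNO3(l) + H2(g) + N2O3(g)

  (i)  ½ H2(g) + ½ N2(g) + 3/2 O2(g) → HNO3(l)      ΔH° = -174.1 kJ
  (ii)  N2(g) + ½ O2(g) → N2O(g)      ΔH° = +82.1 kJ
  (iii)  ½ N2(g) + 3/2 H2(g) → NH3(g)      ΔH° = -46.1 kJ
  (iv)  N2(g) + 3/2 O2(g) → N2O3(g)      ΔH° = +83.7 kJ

ΔH° = -126.4 kJ

(i) as written: -174.1 kJ
(ii) reversed: -82.1 kJ
(iii) reversed: +46.1 kJ
(iv) as written: +83.7 kJ
ΔH° = (1)·(-174.1) + (-1)·(+82.1) + (-1)·(-46.1) + (1)·(+83.7) = -126.4 kJ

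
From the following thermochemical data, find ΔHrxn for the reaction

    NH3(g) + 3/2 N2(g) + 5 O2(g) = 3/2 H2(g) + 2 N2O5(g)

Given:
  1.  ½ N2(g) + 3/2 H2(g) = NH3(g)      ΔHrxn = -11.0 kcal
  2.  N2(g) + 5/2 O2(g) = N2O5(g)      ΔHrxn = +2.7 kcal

ΔHrxn = 16.4 kcal

eq. 1 reversed: +11.0 kcal
eq. 2 × 2: (2)·(+2.7) = +5.4 kcal
Combining the equations, ΔHrxn = (+11.0) + (+5.4) = 16.4 kcal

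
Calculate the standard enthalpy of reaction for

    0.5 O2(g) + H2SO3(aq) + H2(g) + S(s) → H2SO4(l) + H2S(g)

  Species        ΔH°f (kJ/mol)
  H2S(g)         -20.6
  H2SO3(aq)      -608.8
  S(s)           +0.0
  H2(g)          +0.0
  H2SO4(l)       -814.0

ΔH°rxn = -225.8 kJ/mol

Products: 1·(-814.0) + 1·(-20.6) = -834.6
Reactants: 1/2·(+0.0) + 1·(-608.8) + 1·(+0.0) + 1·(+0.0) = -608.8
ΔH°rxn = (-834.6) − (-608.8) = -225.8 kJ/mol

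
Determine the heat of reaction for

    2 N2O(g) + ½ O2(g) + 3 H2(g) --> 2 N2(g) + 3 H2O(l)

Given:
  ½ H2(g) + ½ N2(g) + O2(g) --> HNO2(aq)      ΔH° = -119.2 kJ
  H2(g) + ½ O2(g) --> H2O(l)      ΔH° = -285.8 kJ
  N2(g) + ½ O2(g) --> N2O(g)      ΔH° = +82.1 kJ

equation 1: not needed.
equation 2 × 3: (3)·(-285.8) = -857.4 kJ
equation 3 reversed and × 2: (-2)·(+82.1) = -164.2 kJ
ΔH° = (3)·(-285.8) + (-2)·(+82.1) = -1021.6 kJ

ΔH° = -1021.6 kJ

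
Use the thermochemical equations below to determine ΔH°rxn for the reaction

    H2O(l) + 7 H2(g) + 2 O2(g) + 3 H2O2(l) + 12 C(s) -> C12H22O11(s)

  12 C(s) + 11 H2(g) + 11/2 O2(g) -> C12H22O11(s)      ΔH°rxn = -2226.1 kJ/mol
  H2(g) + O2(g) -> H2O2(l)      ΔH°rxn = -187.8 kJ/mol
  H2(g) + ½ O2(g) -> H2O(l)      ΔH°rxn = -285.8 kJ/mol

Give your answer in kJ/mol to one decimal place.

equation 1 as written (C12H22O11(s) already on the product side): -2226.1 kJ/mol
equation 2 reversed and × 3 (reverse to put H2O2(l) on the reactant side; scale by 3 for the 3 H2O2(l)): (-3)·(-187.8) = +563.4 kJ/mol
equation 3 reversed (reverse to put H2O(l) on the reactant side): +285.8 kJ/mol
ΔH°rxn = (1)·(-2226.1) + (-3)·(-187.8) + (-1)·(-285.8) = -1376.9 kJ/mol

ΔH°rxn = -1376.9 kJ/mol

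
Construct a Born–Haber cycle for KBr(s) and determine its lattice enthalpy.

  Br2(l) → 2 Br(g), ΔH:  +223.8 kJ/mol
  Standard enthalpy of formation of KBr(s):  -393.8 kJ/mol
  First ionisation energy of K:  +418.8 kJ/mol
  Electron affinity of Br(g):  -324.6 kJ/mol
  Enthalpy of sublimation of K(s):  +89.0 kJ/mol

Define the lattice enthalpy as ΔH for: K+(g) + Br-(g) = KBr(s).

U = -688.9 kJ/mol

ΔHf° = 1·ΔHsub + 1·(ΣIE) + 1/2·D(Br2) + 1·EA + U
-393.8 = 1·(+89.0) + 1·(+418.8) + 1/2·(+223.8) + 1·(-324.6) + U
U = -393.8 − (+295.1) = -688.9 kJ/mol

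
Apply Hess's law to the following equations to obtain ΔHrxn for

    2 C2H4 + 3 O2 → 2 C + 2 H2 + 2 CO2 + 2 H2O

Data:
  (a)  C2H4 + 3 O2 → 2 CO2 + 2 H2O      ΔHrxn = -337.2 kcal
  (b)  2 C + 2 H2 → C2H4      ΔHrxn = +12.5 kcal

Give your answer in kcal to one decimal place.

ΔHrxn = -349.7 kcal

(a) as written: -337.2 kcal
(b) reversed: -12.5 kcal
Summing the manipulated equations, ΔHrxn = (1)·(-337.2) + (-1)·(+12.5) = -349.7 kcal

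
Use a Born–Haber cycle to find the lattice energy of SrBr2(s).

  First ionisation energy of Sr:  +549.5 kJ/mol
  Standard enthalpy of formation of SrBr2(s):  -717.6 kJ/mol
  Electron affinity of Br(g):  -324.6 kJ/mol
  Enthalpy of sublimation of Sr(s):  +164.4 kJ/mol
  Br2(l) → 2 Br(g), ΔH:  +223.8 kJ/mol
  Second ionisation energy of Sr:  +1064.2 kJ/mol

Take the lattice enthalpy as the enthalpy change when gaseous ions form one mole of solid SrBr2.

U = -2070.3 kJ/mol

ΔHf° = 1·ΔHsub + 1·(ΣIE) + 1·D(Br2) + 2·EA + U
-717.6 = 1·(+164.4) + 1·(+1613.7) + 1·(+223.8) + 2·(-324.6) + U
U = -717.6 − (+1352.7) = -2070.3 kJ/mol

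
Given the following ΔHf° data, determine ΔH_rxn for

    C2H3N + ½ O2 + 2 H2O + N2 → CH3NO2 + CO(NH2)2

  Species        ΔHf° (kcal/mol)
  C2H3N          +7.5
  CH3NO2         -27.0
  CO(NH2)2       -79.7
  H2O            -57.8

ΔH_rxn = 1.4 kcal/mol

Products: 1·(-27.0) + 1·(-79.7) = -106.7
Reactants: 1·(+7.5) + 1/2·(+0.0) + 2·(-57.8) + 1·(+0.0) = -108.1
ΔH_rxn = (-106.7) − (-108.1) = 1.4 kcal/mol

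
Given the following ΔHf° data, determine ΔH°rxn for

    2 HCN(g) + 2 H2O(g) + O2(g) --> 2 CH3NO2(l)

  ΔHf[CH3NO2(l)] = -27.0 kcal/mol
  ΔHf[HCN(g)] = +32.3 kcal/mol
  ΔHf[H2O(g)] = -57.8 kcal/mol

ΔH°rxn = Σ nΔHf°(products) − Σ nΔHf°(reactants).
Products: 2·(-27.0) = -54.0
Reactants: 2·(+32.3) + 2·(-57.8) + 1·(+0.0) = -51.0
ΔH°rxn = (-54.0) − (-51.0) = -3.0 kcal/mol

ΔH°rxn = -3.0 kcal/mol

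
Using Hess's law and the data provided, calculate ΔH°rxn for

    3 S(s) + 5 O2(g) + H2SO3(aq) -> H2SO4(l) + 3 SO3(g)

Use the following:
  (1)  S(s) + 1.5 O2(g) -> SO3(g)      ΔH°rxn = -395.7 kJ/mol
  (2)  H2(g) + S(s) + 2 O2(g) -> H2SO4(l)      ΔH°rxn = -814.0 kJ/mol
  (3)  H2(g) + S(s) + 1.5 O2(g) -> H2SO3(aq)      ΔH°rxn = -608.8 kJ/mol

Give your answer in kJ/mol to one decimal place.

ΔH°rxn = -1392.3 kJ/mol

(1) × 3 (scale by 3 for the 3 SO3(g)): (3)·(-395.7) = -1187.1 kJ/mol
(2) as written (H2SO4(l) already on the product side): -814.0 kJ/mol
(3) reversed (H2SO3(aq) must end up as a reactant): +608.8 kJ/mol
ΔH°rxn = (3)·(-395.7) + (1)·(-814.0) + (-1)·(-608.8) = -1392.3 kJ/mol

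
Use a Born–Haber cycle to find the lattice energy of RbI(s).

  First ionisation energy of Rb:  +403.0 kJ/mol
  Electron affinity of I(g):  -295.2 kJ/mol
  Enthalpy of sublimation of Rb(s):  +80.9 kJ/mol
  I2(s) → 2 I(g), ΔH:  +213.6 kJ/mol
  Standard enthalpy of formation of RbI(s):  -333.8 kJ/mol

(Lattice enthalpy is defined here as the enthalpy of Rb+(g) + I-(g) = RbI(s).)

U = -629.3 kJ/mol

ΔHf° = 1·ΔHsub + 1·(ΣIE) + 1/2·D(I2) + 1·EA + U
-333.8 = 1·(+80.9) + 1·(+403.0) + 1/2·(+213.6) + 1·(-295.2) + U
U = -333.8 − (+295.5) = -629.3 kJ/mol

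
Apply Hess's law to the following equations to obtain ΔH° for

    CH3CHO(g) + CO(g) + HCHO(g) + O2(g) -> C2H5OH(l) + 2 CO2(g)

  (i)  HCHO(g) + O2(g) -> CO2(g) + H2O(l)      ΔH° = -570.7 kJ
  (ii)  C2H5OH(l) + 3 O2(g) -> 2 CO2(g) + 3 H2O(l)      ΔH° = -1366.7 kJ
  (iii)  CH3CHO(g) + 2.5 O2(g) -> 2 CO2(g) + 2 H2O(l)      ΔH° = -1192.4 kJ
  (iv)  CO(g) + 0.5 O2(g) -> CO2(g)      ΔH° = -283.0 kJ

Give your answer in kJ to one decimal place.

(i) as written (HCHO(g) already on the reactant side): -570.7 kJ
(ii) reversed (C2H5OH(l) must end up as a product): +1366.7 kJ
(iii) as written (CH3CHO(g) already on the reactant side): -1192.4 kJ
(iv) as written (CO(g) already on the reactant side): -283.0 kJ
ΔH° = (1)·(-570.7) + (-1)·(-1366.7) + (1)·(-1192.4) + (1)·(-283.0) = -679.4 kJ

ΔH° = -679.4 kJ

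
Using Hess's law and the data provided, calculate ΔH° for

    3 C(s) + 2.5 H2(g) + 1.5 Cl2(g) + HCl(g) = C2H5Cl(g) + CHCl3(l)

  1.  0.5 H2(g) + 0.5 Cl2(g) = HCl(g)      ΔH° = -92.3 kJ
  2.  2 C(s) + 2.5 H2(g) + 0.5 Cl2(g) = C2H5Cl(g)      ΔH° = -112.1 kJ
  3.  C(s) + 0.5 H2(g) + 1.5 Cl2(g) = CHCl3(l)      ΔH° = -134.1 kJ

eq. 1 reversed: +92.3 kJ
eq. 2 as written: -112.1 kJ
eq. 3 as written: -134.1 kJ
Combining the equations, ΔH° = (+92.3) + (-112.1) + (-134.1) = -153.9 kJ

ΔH° = -153.9 kJ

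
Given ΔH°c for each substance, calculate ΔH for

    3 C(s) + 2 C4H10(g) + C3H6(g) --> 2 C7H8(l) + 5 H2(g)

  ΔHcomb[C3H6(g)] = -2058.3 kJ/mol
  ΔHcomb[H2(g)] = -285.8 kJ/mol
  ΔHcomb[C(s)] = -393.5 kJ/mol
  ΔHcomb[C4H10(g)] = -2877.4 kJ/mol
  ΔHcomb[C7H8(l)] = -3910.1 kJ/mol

With combustion enthalpies, reactants minus products:
= [3·(-393.5) + 2·(-2877.4) + 1·(-2058.3)] − [2·(-3910.1) + 5·(-285.8)]
= 255.6 kJ/mol

ΔH = 255.6 kJ/mol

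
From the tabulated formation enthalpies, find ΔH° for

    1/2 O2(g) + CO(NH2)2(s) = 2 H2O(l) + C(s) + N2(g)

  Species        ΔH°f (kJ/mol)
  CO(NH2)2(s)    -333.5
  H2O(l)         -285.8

Products: 2·(-285.8) + 1·(+0.0) + 1·(+0.0) = -571.6
Reactants: 1/2·(+0.0) + 1·(-333.5) = -333.5
ΔH° = (-571.6) − (-333.5) = -238.1 kJ/mol

ΔH° = -238.1 kJ/mol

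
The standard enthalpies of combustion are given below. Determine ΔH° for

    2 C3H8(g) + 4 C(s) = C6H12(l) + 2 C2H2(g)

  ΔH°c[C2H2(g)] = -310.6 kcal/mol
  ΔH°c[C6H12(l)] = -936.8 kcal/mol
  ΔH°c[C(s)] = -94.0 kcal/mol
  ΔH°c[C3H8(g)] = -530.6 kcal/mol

Using ΔH = Σ nΔHc°(reactants) − Σ nΔHc°(products):
= [2·(-530.6) + 4·(-94.0)] − [1·(-936.8) + 2·(-310.6)]
= 120.8 kcal/mol

ΔH° = 120.8 kcal/mol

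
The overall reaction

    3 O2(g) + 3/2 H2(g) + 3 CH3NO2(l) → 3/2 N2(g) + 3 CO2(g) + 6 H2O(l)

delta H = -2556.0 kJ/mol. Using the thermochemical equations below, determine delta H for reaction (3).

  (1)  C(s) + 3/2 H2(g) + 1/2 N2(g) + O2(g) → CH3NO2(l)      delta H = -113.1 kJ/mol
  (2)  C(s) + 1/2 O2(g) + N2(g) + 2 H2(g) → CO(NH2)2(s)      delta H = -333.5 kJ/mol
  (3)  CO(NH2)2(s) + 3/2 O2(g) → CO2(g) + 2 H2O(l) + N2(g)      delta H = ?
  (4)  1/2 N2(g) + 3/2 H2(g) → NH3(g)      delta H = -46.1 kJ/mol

delta H = -631.6 kJ/mol

(1) reversed and × 3 (reverse to put CH3NO2(l) on the reactant side; ×3 to match 3 CH3NO2(l) in the target): (-3)·(-113.1) = +339.3 kJ/mol
(2) × 3: (3)·(-333.5) = -1000.5 kJ/mol
(3) × 3 (×3 to match 3 CO2(g) in the target): contributes 3·x
(4): not needed (NH3(g) appears nowhere else).
-2556.0 = (+339.3) + (-1000.5) + 3·x
x = (-2556.0 − (-661.2)) / (3) = -631.6 kJ/mol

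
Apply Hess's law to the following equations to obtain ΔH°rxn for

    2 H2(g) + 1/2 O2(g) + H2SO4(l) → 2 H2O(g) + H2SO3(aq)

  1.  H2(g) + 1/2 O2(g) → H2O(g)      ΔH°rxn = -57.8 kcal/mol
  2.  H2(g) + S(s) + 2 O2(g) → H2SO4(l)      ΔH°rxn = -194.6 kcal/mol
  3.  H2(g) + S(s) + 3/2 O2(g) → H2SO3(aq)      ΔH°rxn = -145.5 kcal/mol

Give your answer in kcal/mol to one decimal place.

ΔH°rxn = -66.5 kcal/mol

eq. 1 × 2 (scale by 2 for the 2 H2O(g)): (2)·(-57.8) = -115.6 kcal/mol
eq. 2 reversed (reverse to put H2SO4(l) on the reactant side): +194.6 kcal/mol
eq. 3 as written (H2SO3(aq) already on the product side): -145.5 kcal/mol
ΔH°rxn = (2)·(-57.8) + (-1)·(-194.6) + (1)·(-145.5) = -66.5 kcal/mol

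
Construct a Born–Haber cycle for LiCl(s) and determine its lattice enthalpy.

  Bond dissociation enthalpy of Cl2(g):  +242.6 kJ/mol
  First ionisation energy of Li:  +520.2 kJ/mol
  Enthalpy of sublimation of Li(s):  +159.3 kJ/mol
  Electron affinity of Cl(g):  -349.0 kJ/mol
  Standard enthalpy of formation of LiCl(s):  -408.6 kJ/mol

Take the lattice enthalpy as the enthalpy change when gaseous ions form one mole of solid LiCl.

U = -860.4 kJ/mol

ΔHf° = 1·ΔHsub + 1·(ΣIE) + 1/2·D(Cl2) + 1·EA + U
-408.6 = 1·(+159.3) + 1·(+520.2) + 1/2·(+242.6) + 1·(-349.0) + U
U = -408.6 − (+451.8) = -860.4 kJ/mol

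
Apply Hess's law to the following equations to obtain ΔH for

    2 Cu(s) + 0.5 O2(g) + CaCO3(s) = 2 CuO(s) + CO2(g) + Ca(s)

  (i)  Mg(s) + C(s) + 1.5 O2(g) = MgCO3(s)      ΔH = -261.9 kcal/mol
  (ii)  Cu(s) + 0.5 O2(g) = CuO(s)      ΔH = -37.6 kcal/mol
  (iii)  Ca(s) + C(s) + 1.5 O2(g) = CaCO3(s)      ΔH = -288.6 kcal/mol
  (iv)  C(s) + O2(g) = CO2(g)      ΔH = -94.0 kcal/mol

ΔH = 119.4 kcal/mol

(i): not needed (Mg(s) appears nowhere else).
(ii) × 2 (×2 to match 2 CuO(s) in the target): (2)·(-37.6) = -75.2 kcal/mol
(iii) reversed (reverse to put CaCO3(s) on the reactant side): +288.6 kcal/mol
(iv) as written (CO2(g) already on the product side): -94.0 kcal/mol
Combining the equations, ΔH = (2)·(-37.6) + (-1)·(-288.6) + (1)·(-94.0) = 119.4 kcal/mol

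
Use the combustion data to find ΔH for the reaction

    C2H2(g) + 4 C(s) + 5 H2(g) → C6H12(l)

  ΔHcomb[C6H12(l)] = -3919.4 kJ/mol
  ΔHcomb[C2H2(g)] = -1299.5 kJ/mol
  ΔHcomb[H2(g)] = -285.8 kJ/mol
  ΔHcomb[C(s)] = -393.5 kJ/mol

Using ΔH = Σ nΔHc°(reactants) − Σ nΔHc°(products):
= [1·(-1299.5) + 4·(-393.5) + 5·(-285.8)] − [1·(-3919.4)]
= -383.1 kJ/mol

ΔH = -383.1 kJ/mol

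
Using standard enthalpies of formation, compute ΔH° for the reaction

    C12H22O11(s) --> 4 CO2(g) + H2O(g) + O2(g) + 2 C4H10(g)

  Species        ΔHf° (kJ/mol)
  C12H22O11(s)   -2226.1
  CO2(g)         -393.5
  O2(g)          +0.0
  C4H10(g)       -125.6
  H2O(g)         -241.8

ΔH° = 159.1 kJ/mol

Products: 4·(-393.5) + 1·(-241.8) + 1·(+0.0) + 2·(-125.6) = -2067.0
Reactants: 1·(-2226.1) = -2226.1
ΔH° = (-2067.0) − (-2226.1) = 159.1 kJ/mol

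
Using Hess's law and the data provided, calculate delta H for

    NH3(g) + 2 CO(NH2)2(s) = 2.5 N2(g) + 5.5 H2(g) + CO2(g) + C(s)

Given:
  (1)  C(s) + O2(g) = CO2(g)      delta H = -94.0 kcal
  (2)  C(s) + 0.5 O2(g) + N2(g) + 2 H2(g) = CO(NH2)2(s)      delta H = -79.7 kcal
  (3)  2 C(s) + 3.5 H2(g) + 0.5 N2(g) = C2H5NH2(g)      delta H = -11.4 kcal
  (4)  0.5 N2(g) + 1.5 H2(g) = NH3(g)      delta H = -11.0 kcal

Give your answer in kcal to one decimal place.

delta H = 76.4 kcal

(1) as written: -94.0 kcal
(2) reversed and × 2: (-2)·(-79.7) = +159.4 kcal
(3): not needed.
(4) reversed: +11.0 kcal
Since enthalpy is a state function, delta H = (-94.0) + (+159.4) + (+11.0) = 76.4 kcal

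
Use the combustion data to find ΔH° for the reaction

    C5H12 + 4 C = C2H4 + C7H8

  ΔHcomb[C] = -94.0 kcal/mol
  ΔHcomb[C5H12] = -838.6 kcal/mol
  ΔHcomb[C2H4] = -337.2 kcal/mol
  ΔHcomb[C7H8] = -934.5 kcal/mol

With combustion enthalpies, reactants minus products:
= [1·(-838.6) + 4·(-94.0)] − [1·(-337.2) + 1·(-934.5)]
= 57.1 kcal/mol

ΔH° = 57.1 kcal/mol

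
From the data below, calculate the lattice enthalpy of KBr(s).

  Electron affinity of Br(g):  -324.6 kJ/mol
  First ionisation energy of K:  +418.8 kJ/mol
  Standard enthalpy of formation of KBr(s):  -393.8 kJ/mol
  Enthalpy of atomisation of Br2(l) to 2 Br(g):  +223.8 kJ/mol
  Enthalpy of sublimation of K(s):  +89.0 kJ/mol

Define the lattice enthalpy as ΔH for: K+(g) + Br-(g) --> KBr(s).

ΔHf° = 1·ΔHsub + 1·(ΣIE) + 1/2·D(Br2) + 1·EA + U
-393.8 = 1·(+89.0) + 1·(+418.8) + 1/2·(+223.8) + 1·(-324.6) + U
U = -393.8 − (+295.1) = -688.9 kJ/mol

U = -688.9 kJ/mol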